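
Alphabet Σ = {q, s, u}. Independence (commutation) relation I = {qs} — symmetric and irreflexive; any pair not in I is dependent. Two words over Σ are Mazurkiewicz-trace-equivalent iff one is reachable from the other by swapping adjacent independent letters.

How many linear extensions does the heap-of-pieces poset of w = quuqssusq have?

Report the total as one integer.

6

drop 0:q onto floor
drop 1:u onto {0:q}
drop 2:u onto {1:u}
drop 3:q onto {2:u}
drop 4:s onto {2:u}
drop 5:s onto {4:s}
drop 6:u onto {3:q, 5:s}
drop 7:s onto {6:u}
drop 8:q onto {6:u}
ground layer = {0:q}
drop-orders for the pieces not yet dropped (sum over which currently-grounded one goes next):
  1 to go: {7} 1  {8} 1
  2 to go: {7,8} 2
  3 to go: {6,7,8} 2
  4 to go: {3,6,7,8} 2  {5,6,7,8} 2
  5 to go: {3,5,6,7,8} 4  {4,5,6,7,8} 2
  6 to go: {3,4,5,6,7,8} 6
  7 to go: {2,3,4,5,6,7,8} 6
  if 0:q drops first: 6 orders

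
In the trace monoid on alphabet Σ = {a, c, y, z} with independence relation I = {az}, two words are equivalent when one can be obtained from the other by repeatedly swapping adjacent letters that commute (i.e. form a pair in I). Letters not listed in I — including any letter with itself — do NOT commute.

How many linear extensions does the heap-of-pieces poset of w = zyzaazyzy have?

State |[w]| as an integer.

0(z) covers ∅
1(y) covers 0:z
2(z) covers 1:y
3(a) covers 1:y
4(a) covers 3:a
5(z) covers 2:z
6(y) covers 4:a, 5:z
7(z) covers 6:y
8(y) covers 7:z
floor of heap: 0:z
completions by unplaced set U, small U first (add the entries for U minus each lowest piece of U):
  |U|=1: {8}:1
  |U|=2: {7,8}:1
  |U|=3: {6,7,8}:1
  |U|=4: {4,6,7,8}:1  {5,6,7,8}:1
  |U|=5: {2,5,6,7,8}:1  {3,4,6,7,8}:1  {4,5,6,7,8}:2
  |U|=6: {2,4,5,6,7,8}:3  {3,4,5,6,7,8}:3
  |U|=7: {2,3,4,5,6,7,8}:6
  start at 0(z): 6

6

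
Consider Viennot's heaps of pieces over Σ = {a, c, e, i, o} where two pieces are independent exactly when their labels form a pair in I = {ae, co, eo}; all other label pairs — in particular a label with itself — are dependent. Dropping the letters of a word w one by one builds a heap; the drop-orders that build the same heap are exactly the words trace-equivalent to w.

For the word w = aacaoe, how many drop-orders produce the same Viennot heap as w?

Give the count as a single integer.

0(a) covers ∅
1(a) covers 0:a
2(c) covers 1:a
3(a) covers 2:c
4(o) covers 3:a
5(e) covers 2:c
floor of heap: 0:a
completions by unplaced set U, small U first (add the entries for U minus each lowest piece of U):
  |U|=1: {4}:1  {5}:1
  |U|=2: {3,4}:1  {4,5}:2
  |U|=3: {3,4,5}:3
  |U|=4: {2,3,4,5}:3
  start at 0(a): 3

3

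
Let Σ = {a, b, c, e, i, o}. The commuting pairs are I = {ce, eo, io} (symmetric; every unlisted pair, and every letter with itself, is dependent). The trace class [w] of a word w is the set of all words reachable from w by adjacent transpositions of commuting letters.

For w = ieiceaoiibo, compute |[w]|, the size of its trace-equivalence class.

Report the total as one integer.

6

#0=i has no predecessor
#1=e depends on [0:i]
#2=i depends on [1:e]
#3=c depends on [2:i]
#4=e depends on [2:i]
#5=a depends on [3:c, 4:e]
#6=o depends on [5:a]
#7=i depends on [5:a]
#8=i depends on [7:i]
#9=b depends on [6:o, 8:i]
#10=o depends on [9:b]
sources: [0:i]
N(rest) = Σ N(rest − s) over sources s of rest; N(one piece) = 1:
  size 1 → [10]=1
  size 2 → [9,10]=1
  size 3 → [6,9,10]=1  [8,9,10]=1
  size 4 → [6,8,9,10]=2  [7,8,9,10]=1
  size 5 → [6,7,8,9,10]=3
  size 6 → [5,6,7,8,9,10]=3
  size 7 → [3,5,6,7,8,9,10]=3  [4,5,6,7,8,9,10]=3
  size 8 → [3,4,5,6,7,8,9,10]=6
  size 9 → [2,3,4,5,6,7,8,9,10]=6
  first=0(i) contributes 6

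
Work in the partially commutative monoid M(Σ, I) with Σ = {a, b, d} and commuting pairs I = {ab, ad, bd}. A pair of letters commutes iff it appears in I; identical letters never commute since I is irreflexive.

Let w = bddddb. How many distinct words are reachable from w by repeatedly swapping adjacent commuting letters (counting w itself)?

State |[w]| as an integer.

piece 0:b — minimal
piece 1:d — minimal
piece 2:d rests on {1:d}
piece 3:d rests on {2:d}
piece 4:d rests on {3:d}
piece 5:b rests on {0:b}
minimal pieces: {0:b, 1:d}
ways to finish when only these pieces remain (= sum over removing one remaining piece with nothing left below it):
  1 left: {4}→1  {5}→1
  2 left: {0,5}→1  {3,4}→1  {4,5}→2
  3 left: {0,4,5}→3  {2,3,4}→1  {3,4,5}→3
  4 left: {0,3,4,5}→6  {1,2,3,4}→1  {2,3,4,5}→4
  placing 0:b first → 5 extensions
  placing 1:d first → 10 extensions
total linear extensions = 15

15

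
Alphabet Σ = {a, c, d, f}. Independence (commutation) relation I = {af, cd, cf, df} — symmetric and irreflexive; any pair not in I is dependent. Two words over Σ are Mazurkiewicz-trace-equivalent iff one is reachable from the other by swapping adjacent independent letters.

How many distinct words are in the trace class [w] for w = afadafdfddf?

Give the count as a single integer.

drop 0:a onto floor
drop 1:f onto floor
drop 2:a onto {0:a}
drop 3:d onto {2:a}
drop 4:a onto {3:d}
drop 5:f onto {1:f}
drop 6:d onto {4:a}
drop 7:f onto {5:f}
drop 8:d onto {6:d}
drop 9:d onto {8:d}
drop 10:f onto {7:f}
ground layer = {0:a, 1:f}
drop-orders for the pieces not yet dropped (sum over which currently-grounded one goes next):
  1 to go: {9} 1  {10} 1
  2 to go: {7,10} 1  {8,9} 1  {9,10} 2
  3 to go: {5,7,10} 1  {6,8,9} 1  {7,9,10} 3  {8,9,10} 3
  4 to go: {1,5,7,10} 1  {4,6,8,9} 1  {5,7,9,10} 4  {6,8,9,10} 4  {7,8,9,10} 6
  5 to go: {1,5,7,9,10} 5  {3,4,6,8,9} 1  {4,6,8,9,10} 5  {5,7,8,9,10} 10  {6,7,8,9,10} 10
  6 to go: {1,5,7,8,9,10} 15  {2,3,4,6,8,9} 1  {3,4,6,8,9,10} 6  {4,6,7,8,9,10} 15  {5,6,7,8,9,10} 20
  7 to go: {0,2,3,4,6,8,9} 1  {1,5,6,7,8,9,10} 35  {2,3,4,6,8,9,10} 7  {3,4,6,7,8,9,10} 21  {4,5,6,7,8,9,10} 35
  8 to go: {0,2,3,4,6,8,9,10} 8  {1,4,5,6,7,8,9,10} 70  {2,3,4,6,7,8,9,10} 28  {3,4,5,6,7,8,9,10} 56
  9 to go: {0,2,3,4,6,7,8,9,10} 36  {1,3,4,5,6,7,8,9,10} 126  {2,3,4,5,6,7,8,9,10} 84
  if 0:a drops first: 210 orders
  if 1:f drops first: 120 orders
heap linearizations: 330

330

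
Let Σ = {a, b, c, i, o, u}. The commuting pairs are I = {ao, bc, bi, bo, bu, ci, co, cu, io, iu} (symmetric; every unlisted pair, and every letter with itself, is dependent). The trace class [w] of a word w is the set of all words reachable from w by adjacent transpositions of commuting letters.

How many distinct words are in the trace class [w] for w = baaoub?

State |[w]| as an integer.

9

0(b) covers ∅
1(a) covers 0:b
2(a) covers 1:a
3(o) covers ∅
4(u) covers 2:a, 3:o
5(b) covers 2:a
floor of heap: 0:b, 3:o
completions by unplaced set U, small U first (add the entries for U minus each lowest piece of U):
  |U|=1: {4}:1  {5}:1
  |U|=2: {3,4}:1  {4,5}:2
  |U|=3: {2,4,5}:2  {3,4,5}:3
  |U|=4: {1,2,4,5}:2  {2,3,4,5}:5
  start at 0(b): 7
  start at 3(o): 2
sum over floor = 9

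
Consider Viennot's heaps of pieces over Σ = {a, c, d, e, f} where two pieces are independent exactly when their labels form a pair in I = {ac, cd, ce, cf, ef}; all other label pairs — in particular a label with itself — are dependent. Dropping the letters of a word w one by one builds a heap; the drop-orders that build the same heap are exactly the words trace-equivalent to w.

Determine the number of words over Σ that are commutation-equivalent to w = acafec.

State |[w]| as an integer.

30

#0=a has no predecessor
#1=c has no predecessor
#2=a depends on [0:a]
#3=f depends on [2:a]
#4=e depends on [2:a]
#5=c depends on [1:c]
sources: [0:a, 1:c]
N(rest) = Σ N(rest − s) over sources s of rest; N(one piece) = 1:
  size 1 → [3]=1  [4]=1  [5]=1
  size 2 → [1,5]=1  [3,4]=2  [3,5]=2  [4,5]=2
  size 3 → [1,3,5]=3  [1,4,5]=3  [2,3,4]=2  [3,4,5]=6
  size 4 → [0,2,3,4]=2  [1,3,4,5]=12  [2,3,4,5]=8
  first=0(a) contributes 20
  first=1(c) contributes 10
|[w]| = 30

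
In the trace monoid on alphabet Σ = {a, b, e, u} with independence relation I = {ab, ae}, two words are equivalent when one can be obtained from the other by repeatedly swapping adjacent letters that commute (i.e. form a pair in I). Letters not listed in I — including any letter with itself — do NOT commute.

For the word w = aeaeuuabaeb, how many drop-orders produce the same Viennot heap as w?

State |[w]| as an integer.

60

drop 0:a onto floor
drop 1:e onto floor
drop 2:a onto {0:a}
drop 3:e onto {1:e}
drop 4:u onto {2:a, 3:e}
drop 5:u onto {4:u}
drop 6:a onto {5:u}
drop 7:b onto {5:u}
drop 8:a onto {6:a}
drop 9:e onto {7:b}
drop 10:b onto {9:e}
ground layer = {0:a, 1:e}
drop-orders for the pieces not yet dropped (sum over which currently-grounded one goes next):
  1 to go: {8} 1  {10} 1
  2 to go: {6,8} 1  {8,10} 2  {9,10} 1
  3 to go: {6,8,10} 3  {7,9,10} 1  {8,9,10} 3
  4 to go: {6,8,9,10} 6  {7,8,9,10} 4
  5 to go: {6,7,8,9,10} 10
  6 to go: {5,6,7,8,9,10} 10
  7 to go: {4,5,6,7,8,9,10} 10
  8 to go: {2,4,5,6,7,8,9,10} 10  {3,4,5,6,7,8,9,10} 10
  9 to go: {0,2,4,5,6,7,8,9,10} 10  {1,3,4,5,6,7,8,9,10} 10  {2,3,4,5,6,7,8,9,10} 20
  if 0:a drops first: 30 orders
  if 1:e drops first: 30 orders
heap linearizations: 60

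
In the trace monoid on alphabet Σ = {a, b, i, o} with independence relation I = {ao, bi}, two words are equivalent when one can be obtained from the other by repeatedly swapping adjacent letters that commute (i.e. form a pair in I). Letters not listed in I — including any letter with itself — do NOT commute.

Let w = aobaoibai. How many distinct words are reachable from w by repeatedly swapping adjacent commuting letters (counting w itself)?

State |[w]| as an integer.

#0=a has no predecessor
#1=o has no predecessor
#2=b depends on [0:a, 1:o]
#3=a depends on [2:b]
#4=o depends on [2:b]
#5=i depends on [3:a, 4:o]
#6=b depends on [3:a, 4:o]
#7=a depends on [5:i, 6:b]
#8=i depends on [7:a]
sources: [0:a, 1:o]
N(rest) = Σ N(rest − s) over sources s of rest; N(one piece) = 1:
  size 1 → [8]=1
  size 2 → [7,8]=1
  size 3 → [5,7,8]=1  [6,7,8]=1
  size 4 → [5,6,7,8]=2
  size 5 → [3,5,6,7,8]=2  [4,5,6,7,8]=2
  size 6 → [3,4,5,6,7,8]=4
  size 7 → [2,3,4,5,6,7,8]=4
  first=0(a) contributes 4
  first=1(o) contributes 4
|[w]| = 8

8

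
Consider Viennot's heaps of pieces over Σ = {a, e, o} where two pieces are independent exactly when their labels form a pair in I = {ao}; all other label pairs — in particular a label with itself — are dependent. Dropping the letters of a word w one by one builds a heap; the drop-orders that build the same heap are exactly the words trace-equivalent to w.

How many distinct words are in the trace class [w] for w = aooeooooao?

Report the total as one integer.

0(a) covers ∅
1(o) covers ∅
2(o) covers 1:o
3(e) covers 0:a, 2:o
4(o) covers 3:e
5(o) covers 4:o
6(o) covers 5:o
7(o) covers 6:o
8(a) covers 3:e
9(o) covers 7:o
floor of heap: 0:a, 1:o
completions by unplaced set U, small U first (add the entries for U minus each lowest piece of U):
  |U|=1: {8}:1  {9}:1
  |U|=2: {7,9}:1  {8,9}:2
  |U|=3: {6,7,9}:1  {7,8,9}:3
  |U|=4: {5,6,7,9}:1  {6,7,8,9}:4
  |U|=5: {4,5,6,7,9}:1  {5,6,7,8,9}:5
  |U|=6: {4,5,6,7,8,9}:6
  |U|=7: {3,4,5,6,7,8,9}:6
  |U|=8: {0,3,4,5,6,7,8,9}:6  {2,3,4,5,6,7,8,9}:6
  start at 0(a): 6
  start at 1(o): 12
sum over floor = 18

18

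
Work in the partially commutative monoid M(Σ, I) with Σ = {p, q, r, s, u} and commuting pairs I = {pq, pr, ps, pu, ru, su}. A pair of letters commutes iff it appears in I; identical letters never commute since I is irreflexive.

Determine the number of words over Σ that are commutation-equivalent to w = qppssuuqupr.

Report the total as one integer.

1980

#0=q has no predecessor
#1=p has no predecessor
#2=p depends on [1:p]
#3=s depends on [0:q]
#4=s depends on [3:s]
#5=u depends on [0:q]
#6=u depends on [5:u]
#7=q depends on [4:s, 6:u]
#8=u depends on [7:q]
#9=p depends on [2:p]
#10=r depends on [7:q]
sources: [0:q, 1:p]
N(rest) = Σ N(rest − s) over sources s of rest; N(one piece) = 1:
  size 1 → [8]=1  [9]=1  [10]=1
  size 2 → [2,9]=1  [8,9]=2  [8,10]=2  [9,10]=2
  size 3 → [1,2,9]=1  [2,8,9]=3  [2,9,10]=3  [7,8,10]=2  [8,9,10]=6
  size 4 → [1,2,8,9]=4  [1,2,9,10]=4  [2,8,9,10]=12  [4,7,8,10]=2  [6,7,8,10]=2  [7,8,9,10]=8
  size 5 → [1,2,8,9,10]=20  [2,7,8,9,10]=20  [3,4,7,8,10]=2  [4,6,7,8,10]=4  [4,7,8,9,10]=10  [5,6,7,8,10]=2  [6,7,8,9,10]=10
  size 6 → [1,2,7,8,9,10]=40  [2,4,7,8,9,10]=30  [2,6,7,8,9,10]=30  [3,4,6,7,8,10]=6  [3,4,7,8,9,10]=12  [4,5,6,7,8,10]=6  [4,6,7,8,9,10]=24  [5,6,7,8,9,10]=12
  size 7 → [1,2,4,7,8,9,10]=70  [1,2,6,7,8,9,10]=70  [2,3,4,7,8,9,10]=42  [2,4,6,7,8,9,10]=84  [2,5,6,7,8,9,10]=42  [3,4,5,6,7,8,10]=12  [3,4,6,7,8,9,10]=42  [4,5,6,7,8,9,10]=42
  size 8 → [0,3,4,5,6,7,8,10]=12  [1,2,3,4,7,8,9,10]=112  [1,2,4,6,7,8,9,10]=224  [1,2,5,6,7,8,9,10]=112  [2,3,4,6,7,8,9,10]=168  [2,4,5,6,7,8,9,10]=168  [3,4,5,6,7,8,9,10]=96
  size 9 → [0,3,4,5,6,7,8,9,10]=108  [1,2,3,4,6,7,8,9,10]=504  [1,2,4,5,6,7,8,9,10]=504  [2,3,4,5,6,7,8,9,10]=432
  first=0(q) contributes 1440
  first=1(p) contributes 540
|[w]| = 1980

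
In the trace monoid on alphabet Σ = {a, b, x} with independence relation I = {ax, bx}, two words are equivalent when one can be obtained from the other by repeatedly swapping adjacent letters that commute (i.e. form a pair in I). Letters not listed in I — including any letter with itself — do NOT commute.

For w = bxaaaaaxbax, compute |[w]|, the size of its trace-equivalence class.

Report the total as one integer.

165

0(b) covers ∅
1(x) covers ∅
2(a) covers 0:b
3(a) covers 2:a
4(a) covers 3:a
5(a) covers 4:a
6(a) covers 5:a
7(x) covers 1:x
8(b) covers 6:a
9(a) covers 8:b
10(x) covers 7:x
floor of heap: 0:b, 1:x
completions by unplaced set U, small U first (add the entries for U minus each lowest piece of U):
  |U|=1: {9}:1  {10}:1
  |U|=2: {7,10}:1  {8,9}:1  {9,10}:2
  |U|=3: {1,7,10}:1  {6,8,9}:1  {7,9,10}:3  {8,9,10}:3
  |U|=4: {1,7,9,10}:4  {5,6,8,9}:1  {6,8,9,10}:4  {7,8,9,10}:6
  |U|=5: {1,7,8,9,10}:10  {4,5,6,8,9}:1  {5,6,8,9,10}:5  {6,7,8,9,10}:10
  |U|=6: {1,6,7,8,9,10}:20  {3,4,5,6,8,9}:1  {4,5,6,8,9,10}:6  {5,6,7,8,9,10}:15
  |U|=7: {1,5,6,7,8,9,10}:35  {2,3,4,5,6,8,9}:1  {3,4,5,6,8,9,10}:7  {4,5,6,7,8,9,10}:21
  |U|=8: {0,2,3,4,5,6,8,9}:1  {1,4,5,6,7,8,9,10}:56  {2,3,4,5,6,8,9,10}:8  {3,4,5,6,7,8,9,10}:28
  |U|=9: {0,2,3,4,5,6,8,9,10}:9  {1,3,4,5,6,7,8,9,10}:84  {2,3,4,5,6,7,8,9,10}:36
  start at 0(b): 120
  start at 1(x): 45
sum over floor = 165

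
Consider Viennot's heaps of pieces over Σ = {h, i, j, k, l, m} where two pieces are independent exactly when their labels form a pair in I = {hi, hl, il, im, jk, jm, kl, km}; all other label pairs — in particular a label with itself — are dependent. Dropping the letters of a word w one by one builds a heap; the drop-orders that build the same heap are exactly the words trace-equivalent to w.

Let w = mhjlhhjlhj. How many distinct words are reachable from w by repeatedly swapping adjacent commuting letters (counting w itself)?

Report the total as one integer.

6

piece 0:m — minimal
piece 1:h rests on {0:m}
piece 2:j rests on {1:h}
piece 3:l rests on {2:j}
piece 4:h rests on {2:j}
piece 5:h rests on {4:h}
piece 6:j rests on {3:l, 5:h}
piece 7:l rests on {6:j}
piece 8:h rests on {6:j}
piece 9:j rests on {7:l, 8:h}
minimal pieces: {0:m}
ways to finish when only these pieces remain (= sum over removing one remaining piece with nothing left below it):
  1 left: {9}→1
  2 left: {7,9}→1  {8,9}→1
  3 left: {7,8,9}→2
  4 left: {6,7,8,9}→2
  5 left: {3,6,7,8,9}→2  {5,6,7,8,9}→2
  6 left: {3,5,6,7,8,9}→4  {4,5,6,7,8,9}→2
  7 left: {3,4,5,6,7,8,9}→6
  8 left: {2,3,4,5,6,7,8,9}→6
  placing 0:m first → 6 extensions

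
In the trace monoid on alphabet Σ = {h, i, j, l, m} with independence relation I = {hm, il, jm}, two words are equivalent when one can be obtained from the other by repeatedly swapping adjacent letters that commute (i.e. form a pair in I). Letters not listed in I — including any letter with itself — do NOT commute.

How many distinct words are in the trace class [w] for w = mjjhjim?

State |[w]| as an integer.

#0=m has no predecessor
#1=j has no predecessor
#2=j depends on [1:j]
#3=h depends on [2:j]
#4=j depends on [3:h]
#5=i depends on [0:m, 4:j]
#6=m depends on [5:i]
sources: [0:m, 1:j]
N(rest) = Σ N(rest − s) over sources s of rest; N(one piece) = 1:
  size 1 → [6]=1
  size 2 → [5,6]=1
  size 3 → [0,5,6]=1  [4,5,6]=1
  size 4 → [0,4,5,6]=2  [3,4,5,6]=1
  size 5 → [0,3,4,5,6]=3  [2,3,4,5,6]=1
  first=0(m) contributes 1
  first=1(j) contributes 4
|[w]| = 5

5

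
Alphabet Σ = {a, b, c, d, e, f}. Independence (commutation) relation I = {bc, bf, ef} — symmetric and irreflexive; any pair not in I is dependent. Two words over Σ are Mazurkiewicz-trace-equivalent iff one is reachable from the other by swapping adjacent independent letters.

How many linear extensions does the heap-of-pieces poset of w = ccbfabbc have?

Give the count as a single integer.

12

drop 0:c onto floor
drop 1:c onto {0:c}
drop 2:b onto floor
drop 3:f onto {1:c}
drop 4:a onto {2:b, 3:f}
drop 5:b onto {4:a}
drop 6:b onto {5:b}
drop 7:c onto {4:a}
ground layer = {0:c, 2:b}
drop-orders for the pieces not yet dropped (sum over which currently-grounded one goes next):
  1 to go: {6} 1  {7} 1
  2 to go: {5,6} 1  {6,7} 2
  3 to go: {5,6,7} 3
  4 to go: {4,5,6,7} 3
  5 to go: {2,4,5,6,7} 3  {3,4,5,6,7} 3
  6 to go: {1,3,4,5,6,7} 3  {2,3,4,5,6,7} 6
  if 0:c drops first: 9 orders
  if 2:b drops first: 3 orders
heap linearizations: 12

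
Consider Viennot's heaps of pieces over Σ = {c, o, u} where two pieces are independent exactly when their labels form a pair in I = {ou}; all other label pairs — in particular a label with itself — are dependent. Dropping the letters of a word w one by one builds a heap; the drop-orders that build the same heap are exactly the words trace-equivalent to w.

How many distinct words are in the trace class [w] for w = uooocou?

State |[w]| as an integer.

8

#0=u has no predecessor
#1=o has no predecessor
#2=o depends on [1:o]
#3=o depends on [2:o]
#4=c depends on [0:u, 3:o]
#5=o depends on [4:c]
#6=u depends on [4:c]
sources: [0:u, 1:o]
N(rest) = Σ N(rest − s) over sources s of rest; N(one piece) = 1:
  size 1 → [5]=1  [6]=1
  size 2 → [5,6]=2
  size 3 → [4,5,6]=2
  size 4 → [0,4,5,6]=2  [3,4,5,6]=2
  size 5 → [0,3,4,5,6]=4  [2,3,4,5,6]=2
  first=0(u) contributes 2
  first=1(o) contributes 6
|[w]| = 8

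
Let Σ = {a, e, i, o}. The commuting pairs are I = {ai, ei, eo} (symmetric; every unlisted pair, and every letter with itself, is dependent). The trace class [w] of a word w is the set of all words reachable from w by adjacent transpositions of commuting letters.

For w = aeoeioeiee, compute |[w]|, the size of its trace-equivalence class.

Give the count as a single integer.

drop 0:a onto floor
drop 1:e onto {0:a}
drop 2:o onto {0:a}
drop 3:e onto {1:e}
drop 4:i onto {2:o}
drop 5:o onto {4:i}
drop 6:e onto {3:e}
drop 7:i onto {5:o}
drop 8:e onto {6:e}
drop 9:e onto {8:e}
ground layer = {0:a}
drop-orders for the pieces not yet dropped (sum over which currently-grounded one goes next):
  1 to go: {7} 1  {9} 1
  2 to go: {5,7} 1  {7,9} 2  {8,9} 1
  3 to go: {4,5,7} 1  {5,7,9} 3  {6,8,9} 1  {7,8,9} 3
  4 to go: {2,4,5,7} 1  {3,6,8,9} 1  {4,5,7,9} 4  {5,7,8,9} 6  {6,7,8,9} 4
  5 to go: {1,3,6,8,9} 1  {2,4,5,7,9} 5  {3,6,7,8,9} 5  {4,5,7,8,9} 10  {5,6,7,8,9} 10
  6 to go: {1,3,6,7,8,9} 6  {2,4,5,7,8,9} 15  {3,5,6,7,8,9} 15  {4,5,6,7,8,9} 20
  7 to go: {1,3,5,6,7,8,9} 21  {2,4,5,6,7,8,9} 35  {3,4,5,6,7,8,9} 35
  8 to go: {1,3,4,5,6,7,8,9} 56  {2,3,4,5,6,7,8,9} 70
  if 0:a drops first: 126 orders

126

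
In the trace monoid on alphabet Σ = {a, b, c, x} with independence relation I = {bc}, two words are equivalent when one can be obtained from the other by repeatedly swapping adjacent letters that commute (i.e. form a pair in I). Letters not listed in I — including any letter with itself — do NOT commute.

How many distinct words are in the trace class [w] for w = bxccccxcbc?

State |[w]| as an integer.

piece 0:b — minimal
piece 1:x rests on {0:b}
piece 2:c rests on {1:x}
piece 3:c rests on {2:c}
piece 4:c rests on {3:c}
piece 5:c rests on {4:c}
piece 6:x rests on {5:c}
piece 7:c rests on {6:x}
piece 8:b rests on {6:x}
piece 9:c rests on {7:c}
minimal pieces: {0:b}
ways to finish when only these pieces remain (= sum over removing one remaining piece with nothing left below it):
  1 left: {8}→1  {9}→1
  2 left: {7,9}→1  {8,9}→2
  3 left: {7,8,9}→3
  4 left: {6,7,8,9}→3
  5 left: {5,6,7,8,9}→3
  6 left: {4,5,6,7,8,9}→3
  7 left: {3,4,5,6,7,8,9}→3
  8 left: {2,3,4,5,6,7,8,9}→3
  placing 0:b first → 3 extensions

3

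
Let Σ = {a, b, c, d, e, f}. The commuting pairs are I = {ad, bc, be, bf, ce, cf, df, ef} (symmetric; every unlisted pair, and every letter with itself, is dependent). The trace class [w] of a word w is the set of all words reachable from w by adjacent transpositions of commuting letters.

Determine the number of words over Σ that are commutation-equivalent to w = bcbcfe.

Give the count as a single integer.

piece 0:b — minimal
piece 1:c — minimal
piece 2:b rests on {0:b}
piece 3:c rests on {1:c}
piece 4:f — minimal
piece 5:e — minimal
minimal pieces: {0:b, 1:c, 4:f, 5:e}
ways to finish when only these pieces remain (= sum over removing one remaining piece with nothing left below it):
  1 left: {2}→1  {3}→1  {4}→1  {5}→1
  2 left: {0,2}→1  {1,3}→1  {2,3}→2  {2,4}→2  {2,5}→2  {3,4}→2  {3,5}→2  {4,5}→2
  3 left: {0,2,3}→3  {0,2,4}→3  {0,2,5}→3  {1,2,3}→3  {1,3,4}→3  {1,3,5}→3  {2,3,4}→6  {2,3,5}→6  {2,4,5}→6  {3,4,5}→6
  4 left: {0,1,2,3}→6  {0,2,3,4}→12  {0,2,3,5}→12  {0,2,4,5}→12  {1,2,3,4}→12  {1,2,3,5}→12  {1,3,4,5}→12  {2,3,4,5}→24
  placing 0:b first → 60 extensions
  placing 1:c first → 60 extensions
  placing 4:f first → 30 extensions
  placing 5:e first → 30 extensions
total linear extensions = 180

180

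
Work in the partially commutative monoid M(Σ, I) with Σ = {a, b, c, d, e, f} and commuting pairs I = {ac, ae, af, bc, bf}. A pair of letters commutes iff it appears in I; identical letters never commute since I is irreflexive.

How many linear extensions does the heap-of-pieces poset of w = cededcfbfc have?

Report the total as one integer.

drop 0:c onto floor
drop 1:e onto {0:c}
drop 2:d onto {1:e}
drop 3:e onto {2:d}
drop 4:d onto {3:e}
drop 5:c onto {4:d}
drop 6:f onto {5:c}
drop 7:b onto {4:d}
drop 8:f onto {6:f}
drop 9:c onto {8:f}
ground layer = {0:c}
drop-orders for the pieces not yet dropped (sum over which currently-grounded one goes next):
  1 to go: {7} 1  {9} 1
  2 to go: {7,9} 2  {8,9} 1
  3 to go: {6,8,9} 1  {7,8,9} 3
  4 to go: {5,6,8,9} 1  {6,7,8,9} 4
  5 to go: {5,6,7,8,9} 5
  6 to go: {4,5,6,7,8,9} 5
  7 to go: {3,4,5,6,7,8,9} 5
  8 to go: {2,3,4,5,6,7,8,9} 5
  if 0:c drops first: 5 orders

5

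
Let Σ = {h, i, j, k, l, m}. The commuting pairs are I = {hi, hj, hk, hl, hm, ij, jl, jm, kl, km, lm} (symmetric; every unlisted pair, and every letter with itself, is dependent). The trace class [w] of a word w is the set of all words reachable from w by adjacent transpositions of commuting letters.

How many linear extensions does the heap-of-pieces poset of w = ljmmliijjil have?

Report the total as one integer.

990

piece 0:l — minimal
piece 1:j — minimal
piece 2:m — minimal
piece 3:m rests on {2:m}
piece 4:l rests on {0:l}
piece 5:i rests on {3:m, 4:l}
piece 6:i rests on {5:i}
piece 7:j rests on {1:j}
piece 8:j rests on {7:j}
piece 9:i rests on {6:i}
piece 10:l rests on {9:i}
minimal pieces: {0:l, 1:j, 2:m}
ways to finish when only these pieces remain (= sum over removing one remaining piece with nothing left below it):
  1 left: {8}→1  {10}→1
  2 left: {7,8}→1  {8,10}→2  {9,10}→1
  3 left: {1,7,8}→1  {6,9,10}→1  {7,8,10}→3  {8,9,10}→3
  4 left: {1,7,8,10}→4  {5,6,9,10}→1  {6,8,9,10}→4  {7,8,9,10}→6
  5 left: {1,7,8,9,10}→10  {3,5,6,9,10}→1  {4,5,6,9,10}→1  {5,6,8,9,10}→5  {6,7,8,9,10}→10
  6 left: {0,4,5,6,9,10}→1  {1,6,7,8,9,10}→20  {2,3,5,6,9,10}→1  {3,4,5,6,9,10}→2  {3,5,6,8,9,10}→6  {4,5,6,8,9,10}→6  {5,6,7,8,9,10}→15
  7 left: {0,3,4,5,6,9,10}→3  {0,4,5,6,8,9,10}→7  {1,5,6,7,8,9,10}→35  {2,3,4,5,6,9,10}→3  {2,3,5,6,8,9,10}→7  {3,4,5,6,8,9,10}→14  {3,5,6,7,8,9,10}→21  {4,5,6,7,8,9,10}→21
  8 left: {0,2,3,4,5,6,9,10}→6  {0,3,4,5,6,8,9,10}→24  {0,4,5,6,7,8,9,10}→28  {1,3,5,6,7,8,9,10}→56  {1,4,5,6,7,8,9,10}→56  {2,3,4,5,6,8,9,10}→24  {2,3,5,6,7,8,9,10}→28  {3,4,5,6,7,8,9,10}→56
  9 left: {0,1,4,5,6,7,8,9,10}→84  {0,2,3,4,5,6,8,9,10}→54  {0,3,4,5,6,7,8,9,10}→108  {1,2,3,5,6,7,8,9,10}→84  {1,3,4,5,6,7,8,9,10}→168  {2,3,4,5,6,7,8,9,10}→108
  placing 0:l first → 360 extensions
  placing 1:j first → 270 extensions
  placing 2:m first → 360 extensions
total linear extensions = 990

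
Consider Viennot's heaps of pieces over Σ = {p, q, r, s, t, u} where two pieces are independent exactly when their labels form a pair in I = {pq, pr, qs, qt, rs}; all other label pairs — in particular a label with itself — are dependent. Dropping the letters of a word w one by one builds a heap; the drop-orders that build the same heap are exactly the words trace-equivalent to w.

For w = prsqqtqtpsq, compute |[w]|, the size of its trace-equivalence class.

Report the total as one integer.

406

drop 0:p onto floor
drop 1:r onto floor
drop 2:s onto {0:p}
drop 3:q onto {1:r}
drop 4:q onto {3:q}
drop 5:t onto {1:r, 2:s}
drop 6:q onto {4:q}
drop 7:t onto {5:t}
drop 8:p onto {7:t}
drop 9:s onto {8:p}
drop 10:q onto {6:q}
ground layer = {0:p, 1:r}
drop-orders for the pieces not yet dropped (sum over which currently-grounded one goes next):
  1 to go: {9} 1  {10} 1
  2 to go: {6,10} 1  {8,9} 1  {9,10} 2
  3 to go: {4,6,10} 1  {6,9,10} 3  {7,8,9} 1  {8,9,10} 3
  4 to go: {3,4,6,10} 1  {4,6,9,10} 4  {5,7,8,9} 1  {6,8,9,10} 6  {7,8,9,10} 4
  5 to go: {2,5,7,8,9} 1  {3,4,6,9,10} 5  {4,6,8,9,10} 10  {5,7,8,9,10} 5  {6,7,8,9,10} 10
  6 to go: {0,2,5,7,8,9} 1  {2,5,7,8,9,10} 6  {3,4,6,8,9,10} 15  {4,6,7,8,9,10} 20  {5,6,7,8,9,10} 15
  7 to go: {0,2,5,7,8,9,10} 7  {2,5,6,7,8,9,10} 21  {3,4,6,7,8,9,10} 35  {4,5,6,7,8,9,10} 35
  8 to go: {0,2,5,6,7,8,9,10} 28  {2,4,5,6,7,8,9,10} 56  {3,4,5,6,7,8,9,10} 70
  9 to go: {0,2,4,5,6,7,8,9,10} 84  {1,3,4,5,6,7,8,9,10} 70  {2,3,4,5,6,7,8,9,10} 126
  if 0:p drops first: 196 orders
  if 1:r drops first: 210 orders
heap linearizations: 406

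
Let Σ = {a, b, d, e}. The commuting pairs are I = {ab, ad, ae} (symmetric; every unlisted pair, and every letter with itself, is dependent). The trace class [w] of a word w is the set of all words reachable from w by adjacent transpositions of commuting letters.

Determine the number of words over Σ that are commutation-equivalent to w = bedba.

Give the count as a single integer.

5

0(b) covers ∅
1(e) covers 0:b
2(d) covers 1:e
3(b) covers 2:d
4(a) covers ∅
floor of heap: 0:b, 4:a
completions by unplaced set U, small U first (add the entries for U minus each lowest piece of U):
  |U|=1: {3}:1  {4}:1
  |U|=2: {2,3}:1  {3,4}:2
  |U|=3: {1,2,3}:1  {2,3,4}:3
  start at 0(b): 4
  start at 4(a): 1
sum over floor = 5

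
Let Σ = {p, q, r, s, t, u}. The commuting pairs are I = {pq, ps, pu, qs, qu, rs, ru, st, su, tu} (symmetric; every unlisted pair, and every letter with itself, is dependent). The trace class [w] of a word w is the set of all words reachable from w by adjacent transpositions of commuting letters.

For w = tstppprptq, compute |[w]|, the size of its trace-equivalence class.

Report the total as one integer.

drop 0:t onto floor
drop 1:s onto floor
drop 2:t onto {0:t}
drop 3:p onto {2:t}
drop 4:p onto {3:p}
drop 5:p onto {4:p}
drop 6:r onto {5:p}
drop 7:p onto {6:r}
drop 8:t onto {7:p}
drop 9:q onto {8:t}
ground layer = {0:t, 1:s}
drop-orders for the pieces not yet dropped (sum over which currently-grounded one goes next):
  1 to go: {1} 1  {9} 1
  2 to go: {1,9} 2  {8,9} 1
  3 to go: {1,8,9} 3  {7,8,9} 1
  4 to go: {1,7,8,9} 4  {6,7,8,9} 1
  5 to go: {1,6,7,8,9} 5  {5,6,7,8,9} 1
  6 to go: {1,5,6,7,8,9} 6  {4,5,6,7,8,9} 1
  7 to go: {1,4,5,6,7,8,9} 7  {3,4,5,6,7,8,9} 1
  8 to go: {1,3,4,5,6,7,8,9} 8  {2,3,4,5,6,7,8,9} 1
  if 0:t drops first: 9 orders
  if 1:s drops first: 1 orders
heap linearizations: 10

10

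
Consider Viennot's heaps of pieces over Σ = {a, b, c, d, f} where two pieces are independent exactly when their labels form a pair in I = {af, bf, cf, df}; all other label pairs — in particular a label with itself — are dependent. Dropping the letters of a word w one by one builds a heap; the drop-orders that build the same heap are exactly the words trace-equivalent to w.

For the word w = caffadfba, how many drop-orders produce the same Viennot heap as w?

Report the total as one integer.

#0=c has no predecessor
#1=a depends on [0:c]
#2=f has no predecessor
#3=f depends on [2:f]
#4=a depends on [1:a]
#5=d depends on [4:a]
#6=f depends on [3:f]
#7=b depends on [5:d]
#8=a depends on [7:b]
sources: [0:c, 2:f]
N(rest) = Σ N(rest − s) over sources s of rest; N(one piece) = 1:
  size 1 → [6]=1  [8]=1
  size 2 → [3,6]=1  [6,8]=2  [7,8]=1
  size 3 → [2,3,6]=1  [3,6,8]=3  [5,7,8]=1  [6,7,8]=3
  size 4 → [2,3,6,8]=4  [3,6,7,8]=6  [4,5,7,8]=1  [5,6,7,8]=4
  size 5 → [1,4,5,7,8]=1  [2,3,6,7,8]=10  [3,5,6,7,8]=10  [4,5,6,7,8]=5
  size 6 → [0,1,4,5,7,8]=1  [1,4,5,6,7,8]=6  [2,3,5,6,7,8]=20  [3,4,5,6,7,8]=15
  size 7 → [0,1,4,5,6,7,8]=7  [1,3,4,5,6,7,8]=21  [2,3,4,5,6,7,8]=35
  first=0(c) contributes 56
  first=2(f) contributes 28
|[w]| = 84

84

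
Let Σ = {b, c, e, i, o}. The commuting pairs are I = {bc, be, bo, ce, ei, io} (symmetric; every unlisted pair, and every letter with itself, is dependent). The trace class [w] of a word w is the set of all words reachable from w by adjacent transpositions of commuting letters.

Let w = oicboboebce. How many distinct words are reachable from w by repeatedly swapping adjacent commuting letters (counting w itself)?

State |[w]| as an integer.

612

drop 0:o onto floor
drop 1:i onto floor
drop 2:c onto {0:o, 1:i}
drop 3:b onto {1:i}
drop 4:o onto {2:c}
drop 5:b onto {3:b}
drop 6:o onto {4:o}
drop 7:e onto {6:o}
drop 8:b onto {5:b}
drop 9:c onto {6:o}
drop 10:e onto {7:e}
ground layer = {0:o, 1:i}
drop-orders for the pieces not yet dropped (sum over which currently-grounded one goes next):
  1 to go: {8} 1  {9} 1  {10} 1
  2 to go: {5,8} 1  {7,10} 1  {8,9} 2  {8,10} 2  {9,10} 2
  3 to go: {3,5,8} 1  {5,8,9} 3  {5,8,10} 3  {7,8,10} 3  {7,9,10} 3  {8,9,10} 6
  4 to go: {3,5,8,9} 4  {3,5,8,10} 4  {5,7,8,10} 6  {5,8,9,10} 12  {6,7,9,10} 3  {7,8,9,10} 12
  5 to go: {3,5,7,8,10} 10  {3,5,8,9,10} 20  {4,6,7,9,10} 3  {5,7,8,9,10} 30  {6,7,8,9,10} 15
  6 to go: {2,4,6,7,9,10} 3  {3,5,7,8,9,10} 60  {4,6,7,8,9,10} 18  {5,6,7,8,9,10} 45
  7 to go: {0,2,4,6,7,9,10} 3  {2,4,6,7,8,9,10} 21  {3,5,6,7,8,9,10} 105  {4,5,6,7,8,9,10} 63
  8 to go: {0,2,4,6,7,8,9,10} 24  {2,4,5,6,7,8,9,10} 84  {3,4,5,6,7,8,9,10} 168
  9 to go: {0,2,4,5,6,7,8,9,10} 108  {2,3,4,5,6,7,8,9,10} 252
  if 0:o drops first: 252 orders
  if 1:i drops first: 360 orders
heap linearizations: 612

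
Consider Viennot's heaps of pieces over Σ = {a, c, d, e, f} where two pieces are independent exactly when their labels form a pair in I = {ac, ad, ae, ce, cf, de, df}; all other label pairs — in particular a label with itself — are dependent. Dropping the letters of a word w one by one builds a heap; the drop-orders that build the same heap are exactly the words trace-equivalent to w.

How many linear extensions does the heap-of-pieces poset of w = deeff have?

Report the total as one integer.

drop 0:d onto floor
drop 1:e onto floor
drop 2:e onto {1:e}
drop 3:f onto {2:e}
drop 4:f onto {3:f}
ground layer = {0:d, 1:e}
drop-orders for the pieces not yet dropped (sum over which currently-grounded one goes next):
  1 to go: {0} 1  {4} 1
  2 to go: {0,4} 2  {3,4} 1
  3 to go: {0,3,4} 3  {2,3,4} 1
  if 0:d drops first: 1 orders
  if 1:e drops first: 4 orders
heap linearizations: 5

5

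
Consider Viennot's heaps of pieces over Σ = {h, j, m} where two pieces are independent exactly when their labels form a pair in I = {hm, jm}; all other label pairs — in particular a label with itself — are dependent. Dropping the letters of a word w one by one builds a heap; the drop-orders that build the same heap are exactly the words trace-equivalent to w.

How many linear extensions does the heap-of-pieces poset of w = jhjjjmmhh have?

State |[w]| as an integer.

36

drop 0:j onto floor
drop 1:h onto {0:j}
drop 2:j onto {1:h}
drop 3:j onto {2:j}
drop 4:j onto {3:j}
drop 5:m onto floor
drop 6:m onto {5:m}
drop 7:h onto {4:j}
drop 8:h onto {7:h}
ground layer = {0:j, 5:m}
drop-orders for the pieces not yet dropped (sum over which currently-grounded one goes next):
  1 to go: {6} 1  {8} 1
  2 to go: {5,6} 1  {6,8} 2  {7,8} 1
  3 to go: {4,7,8} 1  {5,6,8} 3  {6,7,8} 3
  4 to go: {3,4,7,8} 1  {4,6,7,8} 4  {5,6,7,8} 6
  5 to go: {2,3,4,7,8} 1  {3,4,6,7,8} 5  {4,5,6,7,8} 10
  6 to go: {1,2,3,4,7,8} 1  {2,3,4,6,7,8} 6  {3,4,5,6,7,8} 15
  7 to go: {0,1,2,3,4,7,8} 1  {1,2,3,4,6,7,8} 7  {2,3,4,5,6,7,8} 21
  if 0:j drops first: 28 orders
  if 5:m drops first: 8 orders
heap linearizations: 36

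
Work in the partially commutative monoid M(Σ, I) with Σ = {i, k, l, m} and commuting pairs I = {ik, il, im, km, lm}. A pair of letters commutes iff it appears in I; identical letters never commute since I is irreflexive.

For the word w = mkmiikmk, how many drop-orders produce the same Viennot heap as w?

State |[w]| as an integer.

560

piece 0:m — minimal
piece 1:k — minimal
piece 2:m rests on {0:m}
piece 3:i — minimal
piece 4:i rests on {3:i}
piece 5:k rests on {1:k}
piece 6:m rests on {2:m}
piece 7:k rests on {5:k}
minimal pieces: {0:m, 1:k, 3:i}
ways to finish when only these pieces remain (= sum over removing one remaining piece with nothing left below it):
  1 left: {4}→1  {6}→1  {7}→1
  2 left: {2,6}→1  {3,4}→1  {4,6}→2  {4,7}→2  {5,7}→1  {6,7}→2
  3 left: {0,2,6}→1  {1,5,7}→1  {2,4,6}→3  {2,6,7}→3  {3,4,6}→3  {3,4,7}→3  {4,5,7}→3  {4,6,7}→6  {5,6,7}→3
  4 left: {0,2,4,6}→4  {0,2,6,7}→4  {1,4,5,7}→4  {1,5,6,7}→4  {2,3,4,6}→6  {2,4,6,7}→12  {2,5,6,7}→6  {3,4,5,7}→6  {3,4,6,7}→12  {4,5,6,7}→12
  5 left: {0,2,3,4,6}→10  {0,2,4,6,7}→20  {0,2,5,6,7}→10  {1,2,5,6,7}→10  {1,3,4,5,7}→10  {1,4,5,6,7}→20  {2,3,4,6,7}→30  {2,4,5,6,7}→30  {3,4,5,6,7}→30
  6 left: {0,1,2,5,6,7}→20  {0,2,3,4,6,7}→60  {0,2,4,5,6,7}→60  {1,2,4,5,6,7}→60  {1,3,4,5,6,7}→60  {2,3,4,5,6,7}→90
  placing 0:m first → 210 extensions
  placing 1:k first → 210 extensions
  placing 3:i first → 140 extensions
total linear extensions = 560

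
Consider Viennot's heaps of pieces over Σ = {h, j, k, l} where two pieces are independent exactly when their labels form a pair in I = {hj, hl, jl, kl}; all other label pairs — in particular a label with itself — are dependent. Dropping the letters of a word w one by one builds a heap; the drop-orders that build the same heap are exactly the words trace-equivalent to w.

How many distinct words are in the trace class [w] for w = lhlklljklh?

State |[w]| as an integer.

0(l) covers ∅
1(h) covers ∅
2(l) covers 0:l
3(k) covers 1:h
4(l) covers 2:l
5(l) covers 4:l
6(j) covers 3:k
7(k) covers 6:j
8(l) covers 5:l
9(h) covers 7:k
floor of heap: 0:l, 1:h
completions by unplaced set U, small U first (add the entries for U minus each lowest piece of U):
  |U|=1: {8}:1  {9}:1
  |U|=2: {5,8}:1  {7,9}:1  {8,9}:2
  |U|=3: {4,5,8}:1  {5,8,9}:3  {6,7,9}:1  {7,8,9}:3
  |U|=4: {2,4,5,8}:1  {3,6,7,9}:1  {4,5,8,9}:4  {5,7,8,9}:6  {6,7,8,9}:4
  |U|=5: {0,2,4,5,8}:1  {1,3,6,7,9}:1  {2,4,5,8,9}:5  {3,6,7,8,9}:5  {4,5,7,8,9}:10  {5,6,7,8,9}:10
  |U|=6: {0,2,4,5,8,9}:6  {1,3,6,7,8,9}:6  {2,4,5,7,8,9}:15  {3,5,6,7,8,9}:15  {4,5,6,7,8,9}:20
  |U|=7: {0,2,4,5,7,8,9}:21  {1,3,5,6,7,8,9}:21  {2,4,5,6,7,8,9}:35  {3,4,5,6,7,8,9}:35
  |U|=8: {0,2,4,5,6,7,8,9}:56  {1,3,4,5,6,7,8,9}:56  {2,3,4,5,6,7,8,9}:70
  start at 0(l): 126
  start at 1(h): 126
sum over floor = 252

252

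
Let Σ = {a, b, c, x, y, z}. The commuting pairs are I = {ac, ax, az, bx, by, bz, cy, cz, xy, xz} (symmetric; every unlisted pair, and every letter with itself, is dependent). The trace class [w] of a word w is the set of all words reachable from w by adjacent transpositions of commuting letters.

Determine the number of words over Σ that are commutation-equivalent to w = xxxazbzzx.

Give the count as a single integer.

piece 0:x — minimal
piece 1:x rests on {0:x}
piece 2:x rests on {1:x}
piece 3:a — minimal
piece 4:z — minimal
piece 5:b rests on {3:a}
piece 6:z rests on {4:z}
piece 7:z rests on {6:z}
piece 8:x rests on {2:x}
minimal pieces: {0:x, 3:a, 4:z}
ways to finish when only these pieces remain (= sum over removing one remaining piece with nothing left below it):
  1 left: {5}→1  {7}→1  {8}→1
  2 left: {2,8}→1  {3,5}→1  {5,7}→2  {5,8}→2  {6,7}→1  {7,8}→2
  3 left: {1,2,8}→1  {2,5,8}→3  {2,7,8}→3  {3,5,7}→3  {3,5,8}→3  {4,6,7}→1  {5,6,7}→3  {5,7,8}→6  {6,7,8}→3
  4 left: {0,1,2,8}→1  {1,2,5,8}→4  {1,2,7,8}→4  {2,3,5,8}→6  {2,5,7,8}→12  {2,6,7,8}→6  {3,5,6,7}→6  {3,5,7,8}→12  {4,5,6,7}→4  {4,6,7,8}→4  {5,6,7,8}→12
  5 left: {0,1,2,5,8}→5  {0,1,2,7,8}→5  {1,2,3,5,8}→10  {1,2,5,7,8}→20  {1,2,6,7,8}→10  {2,3,5,7,8}→30  {2,4,6,7,8}→10  {2,5,6,7,8}→30  {3,4,5,6,7}→10  {3,5,6,7,8}→30  {4,5,6,7,8}→20
  6 left: {0,1,2,3,5,8}→15  {0,1,2,5,7,8}→30  {0,1,2,6,7,8}→15  {1,2,3,5,7,8}→60  {1,2,4,6,7,8}→20  {1,2,5,6,7,8}→60  {2,3,5,6,7,8}→90  {2,4,5,6,7,8}→60  {3,4,5,6,7,8}→60
  7 left: {0,1,2,3,5,7,8}→105  {0,1,2,4,6,7,8}→35  {0,1,2,5,6,7,8}→105  {1,2,3,5,6,7,8}→210  {1,2,4,5,6,7,8}→140  {2,3,4,5,6,7,8}→210
  placing 0:x first → 560 extensions
  placing 3:a first → 280 extensions
  placing 4:z first → 420 extensions
total linear extensions = 1260

1260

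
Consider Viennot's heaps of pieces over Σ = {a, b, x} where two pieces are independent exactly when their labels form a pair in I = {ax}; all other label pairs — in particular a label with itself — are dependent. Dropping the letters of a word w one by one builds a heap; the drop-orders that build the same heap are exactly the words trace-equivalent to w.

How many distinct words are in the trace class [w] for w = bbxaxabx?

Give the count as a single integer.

drop 0:b onto floor
drop 1:b onto {0:b}
drop 2:x onto {1:b}
drop 3:a onto {1:b}
drop 4:x onto {2:x}
drop 5:a onto {3:a}
drop 6:b onto {4:x, 5:a}
drop 7:x onto {6:b}
ground layer = {0:b}
drop-orders for the pieces not yet dropped (sum over which currently-grounded one goes next):
  1 to go: {7} 1
  2 to go: {6,7} 1
  3 to go: {4,6,7} 1  {5,6,7} 1
  4 to go: {2,4,6,7} 1  {3,5,6,7} 1  {4,5,6,7} 2
  5 to go: {2,4,5,6,7} 3  {3,4,5,6,7} 3
  6 to go: {2,3,4,5,6,7} 6
  if 0:b drops first: 6 orders

6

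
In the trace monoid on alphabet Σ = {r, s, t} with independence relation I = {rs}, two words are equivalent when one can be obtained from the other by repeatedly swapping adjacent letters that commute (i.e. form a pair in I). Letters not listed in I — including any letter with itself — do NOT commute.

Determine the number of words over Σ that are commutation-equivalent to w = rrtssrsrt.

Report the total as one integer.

0(r) covers ∅
1(r) covers 0:r
2(t) covers 1:r
3(s) covers 2:t
4(s) covers 3:s
5(r) covers 2:t
6(s) covers 4:s
7(r) covers 5:r
8(t) covers 6:s, 7:r
floor of heap: 0:r
completions by unplaced set U, small U first (add the entries for U minus each lowest piece of U):
  |U|=1: {8}:1
  |U|=2: {6,8}:1  {7,8}:1
  |U|=3: {4,6,8}:1  {5,7,8}:1  {6,7,8}:2
  |U|=4: {3,4,6,8}:1  {4,6,7,8}:3  {5,6,7,8}:3
  |U|=5: {3,4,6,7,8}:4  {4,5,6,7,8}:6
  |U|=6: {3,4,5,6,7,8}:10
  |U|=7: {2,3,4,5,6,7,8}:10
  start at 0(r): 10

10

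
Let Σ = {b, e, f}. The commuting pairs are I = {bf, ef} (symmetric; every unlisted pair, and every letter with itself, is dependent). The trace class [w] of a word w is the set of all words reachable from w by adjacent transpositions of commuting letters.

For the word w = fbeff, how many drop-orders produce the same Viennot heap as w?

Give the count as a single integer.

piece 0:f — minimal
piece 1:b — minimal
piece 2:e rests on {1:b}
piece 3:f rests on {0:f}
piece 4:f rests on {3:f}
minimal pieces: {0:f, 1:b}
ways to finish when only these pieces remain (= sum over removing one remaining piece with nothing left below it):
  1 left: {2}→1  {4}→1
  2 left: {1,2}→1  {2,4}→2  {3,4}→1
  3 left: {0,3,4}→1  {1,2,4}→3  {2,3,4}→3
  placing 0:f first → 6 extensions
  placing 1:b first → 4 extensions
total linear extensions = 10

10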